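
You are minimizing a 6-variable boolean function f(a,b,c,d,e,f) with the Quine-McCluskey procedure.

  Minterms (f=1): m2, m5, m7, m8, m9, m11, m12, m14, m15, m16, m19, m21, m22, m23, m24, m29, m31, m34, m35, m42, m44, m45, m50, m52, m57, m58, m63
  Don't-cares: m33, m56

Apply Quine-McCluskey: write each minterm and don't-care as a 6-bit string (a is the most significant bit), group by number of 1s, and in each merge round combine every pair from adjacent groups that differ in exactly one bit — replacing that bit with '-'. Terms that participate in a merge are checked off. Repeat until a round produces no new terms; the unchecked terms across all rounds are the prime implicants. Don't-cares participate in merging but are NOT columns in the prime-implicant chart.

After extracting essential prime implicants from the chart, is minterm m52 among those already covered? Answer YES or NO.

size-2^0 implicants → 000010(✓)  000101(✓)  000111(✓)  001000(✓)  001001(✓)  001011(✓)  001100(✓)  001110(✓)  001111(✓)  010000(✓)  010011(✓)  010101(✓)  010110(✓)  010111(✓)  011000(✓)  011101(✓)  011111(✓)  100001(✓)  100010(✓)  100011(✓)  101010(✓)  101100(✓)  101101(✓)  110010(✓)  110100  111000(✓)  111001(✓)  111010(✓)  111111(✓)
size-2^1 implicants → -00010  -01100  -11000  -11111  0-0101(✓)  0-0111(✓)  0-1000  0-1111(✓)  00-111(✓)  0001-1(✓)  001-00  001-11  0010-1  00100-  0011-0  00111-  01-000  01-101(✓)  01-111(✓)  010-11  0101-1(✓)  01011-  0111-1(✓)  1-0010(✓)  1-1010(✓)  10-010(✓)  1000-1  10001-  10110-  11-010(✓)  1110-0  11100-
size-2^2 implicants → 0--111  0-01-1  01-1-1  1--010
Unchecked terms (primes): -00010, -01100, -11000, -11111, 0--111, 0-01-1, 0-1000, 001-00, 001-11, 0010-1, 00100-, 0011-0, 00111-, 01-000, 01-1-1, 010-11, 01011-, 1--010, 1000-1, 10001-, 10110-, 110100, 1110-0, 11100-
Minterm coverage:
  m2 ⊆ -00010 [E]
  m5 ⊆ 0-01-1 [E]
  m7 ⊆ 0--111,0-01-1
  m8 ⊆ 0-1000,001-00,00100-
  m9 ⊆ 0010-1,00100-
  m11 ⊆ 001-11,0010-1
  m12 ⊆ -01100,001-00,0011-0
  m14 ⊆ 0011-0,00111-
  m15 ⊆ 0--111,001-11,00111-
  m16 ⊆ 01-000 [E]
  m19 ⊆ 010-11 [E]
  m21 ⊆ 0-01-1,01-1-1
  m22 ⊆ 01011- [E]
  m23 ⊆ 0--111,0-01-1,01-1-1,010-11,01011-
  m24 ⊆ -11000,0-1000,01-000
  m29 ⊆ 01-1-1 [E]
  m31 ⊆ -11111,0--111,01-1-1
  m34 ⊆ -00010,1--010,10001-
  m35 ⊆ 1000-1,10001-
  m42 ⊆ 1--010 [E]
  m44 ⊆ -01100,10110-
  m45 ⊆ 10110- [E]
  m50 ⊆ 1--010 [E]
  m52 ⊆ 110100 [E]
  m57 ⊆ 11100- [E]
  m58 ⊆ 1--010,1110-0
  m63 ⊆ -11111 [E]
E = {-00010, -11111, 0-01-1, 01-000, 01-1-1, 010-11, 01011-, 1--010, 10110-, 110100, 11100-}

YES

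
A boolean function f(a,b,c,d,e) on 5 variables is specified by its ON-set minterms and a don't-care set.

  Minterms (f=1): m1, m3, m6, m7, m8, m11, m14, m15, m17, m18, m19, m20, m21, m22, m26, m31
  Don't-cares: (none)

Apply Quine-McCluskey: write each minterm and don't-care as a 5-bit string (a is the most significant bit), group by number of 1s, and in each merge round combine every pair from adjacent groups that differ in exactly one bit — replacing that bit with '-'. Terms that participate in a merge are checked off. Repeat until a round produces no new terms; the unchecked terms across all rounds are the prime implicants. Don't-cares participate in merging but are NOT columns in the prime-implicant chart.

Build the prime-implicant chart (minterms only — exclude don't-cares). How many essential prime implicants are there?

6

[col 0] 00001*, 00011*, 00110*, 00111*, 01000, 01011*, 01110*, 01111*, 10001*, 10010*, 10011*, 10100*, 10101*, 10110*, 11010*, 11111*
[col 1] -0001*, -0011*, -0110, -1111, 0-011*, 0-110*, 0-111*, 00-11*, 000-1*, 0011-*, 01-11*, 0111-*, 1-010, 10-01, 10-10, 100-1*, 1001-, 101-0, 1010-
[col 2] -00-1, 0--11, 0-11-
Prime implicants: -00-1, -0110, -1111, 0--11, 0-11-, 01000, 1-010, 10-01, 10-10, 1001-, 101-0, 1010-
PI chart (minterm → PIs covering it):
  1 | -00-1  (sole → essential)
  3 | -00-1,0--11
  6 | -0110,0-11-
  7 | 0--11,0-11-
  8 | 01000  (sole → essential)
  11 | 0--11  (sole → essential)
  14 | 0-11-  (sole → essential)
  15 | -1111,0--11,0-11-
  17 | -00-1,10-01
  18 | 1-010,10-10,1001-
  19 | -00-1,1001-
  20 | 101-0,1010-
  21 | 10-01,1010-
  22 | -0110,10-10,101-0
  26 | 1-010  (sole → essential)
  31 | -1111  (sole → essential)
Essential prime implicants: -00-1, -1111, 0--11, 0-11-, 01000, 1-010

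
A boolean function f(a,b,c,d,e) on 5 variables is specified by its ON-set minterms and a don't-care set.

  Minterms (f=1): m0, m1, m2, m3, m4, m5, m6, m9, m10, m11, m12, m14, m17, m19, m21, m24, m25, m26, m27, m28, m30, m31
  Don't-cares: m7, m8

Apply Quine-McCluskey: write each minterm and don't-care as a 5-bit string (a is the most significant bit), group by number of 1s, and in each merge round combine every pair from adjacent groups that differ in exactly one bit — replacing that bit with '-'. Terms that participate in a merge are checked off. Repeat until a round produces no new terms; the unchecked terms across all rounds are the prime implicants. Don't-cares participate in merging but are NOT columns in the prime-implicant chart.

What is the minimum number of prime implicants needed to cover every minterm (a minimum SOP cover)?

Round 0: 00000✓ 00001✓ 00010✓ 00011✓ 00100✓ 00101✓ 00110✓ 00111✓ 01000✓ 01001✓ 01010✓ 01011✓ 01100✓ 01110✓ 10001✓ 10011✓ 10101✓ 11000✓ 11001✓ 11010✓ 11011✓ 11100✓ 11110✓ 11111✓
Round 1: -0001✓ -0011✓ -0101✓ -1000✓ -1001✓ -1010✓ -1011✓ -1100✓ -1110✓ 0-000✓ 0-001✓ 0-010✓ 0-011✓ 0-100✓ 0-110✓ 00-00✓ 00-01✓ 00-10✓ 00-11✓ 000-0✓ 000-1✓ 0000-✓ 0001-✓ 001-0✓ 001-1✓ 0010-✓ 0011-✓ 01-00✓ 01-10✓ 010-0✓ 010-1✓ 0100-✓ 0101-✓ 011-0✓ 1-001✓ 1-011✓ 10-01✓ 100-1✓ 11-00✓ 11-10✓ 11-11✓ 110-0✓ 110-1✓ 1100-✓ 1101-✓ 111-0✓ 1111-✓
Round 2: --001✓ --011✓ -0-01 -00-1✓ -1-00✓ -1-10✓ -10-0✓ -10-1✓ -100-✓ -101-✓ -11-0✓ 0--00✓ 0--10✓ 0-0-0✓ 0-0-1✓ 0-00-✓ 0-01-✓ 0-1-0✓ 00--0✓ 00--1✓ 00-0-✓ 00-1-✓ 000--✓ 001--✓ 01--0✓ 010--✓ 1-0-1✓ 11--0✓ 11-1- 110--✓
Round 3: --0-1 -1--0 -10-- 0---0 0-0-- 00---
PIs = {--0-1, -0-01, -1--0, -10--, 0---0, 0-0--, 00---, 11-1-}
Coverage chart:
  m0: 0---0,0-0--,00---
  m1: --0-1,-0-01,0-0--,00---
  m2: 0---0,0-0--,00---
  m3: --0-1,0-0--,00---
  m4: 0---0,00---
  m5: -0-01,00---
  m6: 0---0,00---
  m9: --0-1,-10--,0-0--
  m10: -1--0,-10--,0---0,0-0--
  m11: --0-1,-10--,0-0--
  m12: -1--0,0---0
  m14: -1--0,0---0
  m17: --0-1,-0-01
  m19: --0-1 ←essential
  m21: -0-01 ←essential
  m24: -1--0,-10--
  m25: --0-1,-10--
  m26: -1--0,-10--,11-1-
  m27: --0-1,-10--,11-1-
  m28: -1--0 ←essential
  m30: -1--0,11-1-
  m31: 11-1- ←essential
Essential: --0-1, -0-01, -1--0, 11-1-
Petrick residual → 0---0
Min cover (5 terms): c'e + b'd'e + be' + a'e' + abd

5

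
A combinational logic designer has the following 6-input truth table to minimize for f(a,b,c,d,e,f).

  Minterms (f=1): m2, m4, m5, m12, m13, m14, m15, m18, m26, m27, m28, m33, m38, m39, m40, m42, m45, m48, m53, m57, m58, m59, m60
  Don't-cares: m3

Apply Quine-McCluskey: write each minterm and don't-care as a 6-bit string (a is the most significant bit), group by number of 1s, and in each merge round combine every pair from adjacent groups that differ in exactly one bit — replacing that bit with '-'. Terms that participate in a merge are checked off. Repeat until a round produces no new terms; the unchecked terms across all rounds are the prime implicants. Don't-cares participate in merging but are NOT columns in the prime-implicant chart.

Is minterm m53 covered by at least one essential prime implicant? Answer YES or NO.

YES

[col 0] 000010*, 000011*, 000100*, 000101*, 001100*, 001101*, 001110*, 001111*, 010010*, 011010*, 011011*, 011100*, 100001, 100110*, 100111*, 101000*, 101010*, 101101*, 110000, 110101, 111001*, 111010*, 111011*, 111100*
[col 1] -01101, -11010*, -11011*, -11100, 0-0010, 0-1100, 00-100*, 00-101*, 00001-, 00010-*, 0011-0*, 0011-1*, 00110-*, 00111-*, 01-010, 01101-*, 1-1010, 10011-, 1010-0, 1110-1, 11101-*
[col 2] -1101-, 00-10-, 0011--
Prime implicants: -01101, -1101-, -11100, 0-0010, 0-1100, 00-10-, 00001-, 0011--, 01-010, 1-1010, 100001, 10011-, 1010-0, 110000, 110101, 1110-1
PI chart (minterm → PIs covering it):
  2 | 0-0010,00001-
  4 | 00-10-  (sole → essential)
  5 | 00-10-  (sole → essential)
  12 | 0-1100,00-10-,0011--
  13 | -01101,00-10-,0011--
  14 | 0011--  (sole → essential)
  15 | 0011--  (sole → essential)
  18 | 0-0010,01-010
  26 | -1101-,01-010
  27 | -1101-  (sole → essential)
  28 | -11100,0-1100
  33 | 100001  (sole → essential)
  38 | 10011-  (sole → essential)
  39 | 10011-  (sole → essential)
  40 | 1010-0  (sole → essential)
  42 | 1-1010,1010-0
  45 | -01101  (sole → essential)
  48 | 110000  (sole → essential)
  53 | 110101  (sole → essential)
  57 | 1110-1  (sole → essential)
  58 | -1101-,1-1010
  59 | -1101-,1110-1
  60 | -11100  (sole → essential)
Essential prime implicants: -01101, -1101-, -11100, 00-10-, 0011--, 100001, 10011-, 1010-0, 110000, 110101, 1110-1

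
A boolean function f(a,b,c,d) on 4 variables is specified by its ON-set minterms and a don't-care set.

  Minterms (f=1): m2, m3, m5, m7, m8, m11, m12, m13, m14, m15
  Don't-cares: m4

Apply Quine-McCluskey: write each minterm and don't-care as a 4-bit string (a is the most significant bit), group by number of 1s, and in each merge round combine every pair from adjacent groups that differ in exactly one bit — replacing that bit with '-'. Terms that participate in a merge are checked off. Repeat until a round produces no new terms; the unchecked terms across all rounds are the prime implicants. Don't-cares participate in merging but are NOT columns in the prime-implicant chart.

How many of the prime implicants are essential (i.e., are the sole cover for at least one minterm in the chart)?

4

Round 0: 0010✓ 0011✓ 0100✓ 0101✓ 0111✓ 1000✓ 1011✓ 1100✓ 1101✓ 1110✓ 1111✓
Round 1: -011✓ -100✓ -101✓ -111✓ 0-11✓ 001- 01-1✓ 010-✓ 1-00 1-11✓ 11-0✓ 11-1✓ 110-✓ 111-✓
Round 2: --11 -1-1 -10- 11--
PIs = {--11, -1-1, -10-, 001-, 1-00, 11--}
Coverage chart:
  m2: 001- ←essential
  m3: --11,001-
  m5: -1-1,-10-
  m7: --11,-1-1
  m8: 1-00 ←essential
  m11: --11 ←essential
  m12: -10-,1-00,11--
  m13: -1-1,-10-,11--
  m14: 11-- ←essential
  m15: --11,-1-1,11--
Essential: --11, 001-, 1-00, 11--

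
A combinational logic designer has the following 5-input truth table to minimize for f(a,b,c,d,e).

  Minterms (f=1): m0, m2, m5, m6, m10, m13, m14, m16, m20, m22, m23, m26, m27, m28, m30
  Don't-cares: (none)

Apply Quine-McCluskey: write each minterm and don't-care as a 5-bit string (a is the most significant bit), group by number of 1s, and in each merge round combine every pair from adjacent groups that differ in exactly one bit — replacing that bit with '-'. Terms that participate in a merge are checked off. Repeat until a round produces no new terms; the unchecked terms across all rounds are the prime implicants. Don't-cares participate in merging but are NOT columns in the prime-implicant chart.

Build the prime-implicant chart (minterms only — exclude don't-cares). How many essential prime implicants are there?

size-2^0 implicants → 00000(✓)  00010(✓)  00101(✓)  00110(✓)  01010(✓)  01101(✓)  01110(✓)  10000(✓)  10100(✓)  10110(✓)  10111(✓)  11010(✓)  11011(✓)  11100(✓)  11110(✓)
size-2^1 implicants → -0000  -0110(✓)  -1010(✓)  -1110(✓)  0-010(✓)  0-101  0-110(✓)  00-10(✓)  000-0  01-10(✓)  1-100(✓)  1-110(✓)  10-00  101-0(✓)  1011-  11-10(✓)  1101-  111-0(✓)
size-2^2 implicants → --110  -1-10  0--10  1-1-0
Unchecked terms (primes): --110, -0000, -1-10, 0--10, 0-101, 000-0, 1-1-0, 10-00, 1011-, 1101-
Minterm coverage:
  m0 ⊆ -0000,000-0
  m2 ⊆ 0--10,000-0
  m5 ⊆ 0-101 [E]
  m6 ⊆ --110,0--10
  m10 ⊆ -1-10,0--10
  m13 ⊆ 0-101 [E]
  m14 ⊆ --110,-1-10,0--10
  m16 ⊆ -0000,10-00
  m20 ⊆ 1-1-0,10-00
  m22 ⊆ --110,1-1-0,1011-
  m23 ⊆ 1011- [E]
  m26 ⊆ -1-10,1101-
  m27 ⊆ 1101- [E]
  m28 ⊆ 1-1-0 [E]
  m30 ⊆ --110,-1-10,1-1-0
E = {0-101, 1-1-0, 1011-, 1101-}

4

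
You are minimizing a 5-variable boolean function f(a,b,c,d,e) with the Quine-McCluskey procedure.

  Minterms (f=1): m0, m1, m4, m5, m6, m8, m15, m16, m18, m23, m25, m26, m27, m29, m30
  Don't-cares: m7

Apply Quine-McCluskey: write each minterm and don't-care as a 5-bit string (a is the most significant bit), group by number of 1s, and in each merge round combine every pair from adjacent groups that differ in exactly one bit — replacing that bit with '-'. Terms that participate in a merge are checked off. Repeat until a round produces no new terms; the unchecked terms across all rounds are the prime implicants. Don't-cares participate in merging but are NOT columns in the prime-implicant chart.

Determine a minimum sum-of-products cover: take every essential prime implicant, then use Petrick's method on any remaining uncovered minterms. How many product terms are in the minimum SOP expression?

Round 0: 00000✓ 00001✓ 00100✓ 00101✓ 00110✓ 00111✓ 01000✓ 01111✓ 10000✓ 10010✓ 10111✓ 11001✓ 11010✓ 11011✓ 11101✓ 11110✓
Round 1: -0000 -0111 0-000 0-111 00-00✓ 00-01✓ 0000-✓ 001-0✓ 001-1✓ 0010-✓ 0011-✓ 1-010 100-0 11-01 11-10 110-1 1101-
Round 2: 00-0- 001--
PIs = {-0000, -0111, 0-000, 0-111, 00-0-, 001--, 1-010, 100-0, 11-01, 11-10, 110-1, 1101-}
Coverage chart:
  m0: -0000,0-000,00-0-
  m1: 00-0- ←essential
  m4: 00-0-,001--
  m5: 00-0-,001--
  m6: 001-- ←essential
  m8: 0-000 ←essential
  m15: 0-111 ←essential
  m16: -0000,100-0
  m18: 1-010,100-0
  m23: -0111 ←essential
  m25: 11-01,110-1
  m26: 1-010,11-10,1101-
  m27: 110-1,1101-
  m29: 11-01 ←essential
  m30: 11-10 ←essential
Essential: -0111, 0-000, 0-111, 00-0-, 001--, 11-01, 11-10
Petrick residual → 100-0, 110-1
Min cover (9 terms): b'cde + a'c'd'e' + a'cde + a'b'd' + a'b'c + ab'c'e' + abd'e + abde' + abc'e

9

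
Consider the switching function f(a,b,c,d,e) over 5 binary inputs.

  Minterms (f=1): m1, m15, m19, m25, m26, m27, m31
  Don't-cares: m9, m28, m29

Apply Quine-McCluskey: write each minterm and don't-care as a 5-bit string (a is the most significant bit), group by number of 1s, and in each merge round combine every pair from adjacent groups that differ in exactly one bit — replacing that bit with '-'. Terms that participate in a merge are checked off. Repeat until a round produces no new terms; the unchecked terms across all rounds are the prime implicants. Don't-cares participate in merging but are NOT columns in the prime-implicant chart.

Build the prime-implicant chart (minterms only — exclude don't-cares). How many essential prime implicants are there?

4

Round 0: 00001✓ 01001✓ 01111✓ 10011✓ 11001✓ 11010✓ 11011✓ 11100✓ 11101✓ 11111✓
Round 1: -1001 -1111 0-001 1-011 11-01✓ 11-11✓ 110-1✓ 1101- 111-1✓ 1110-
Round 2: 11--1
PIs = {-1001, -1111, 0-001, 1-011, 11--1, 1101-, 1110-}
Coverage chart:
  m1: 0-001 ←essential
  m15: -1111 ←essential
  m19: 1-011 ←essential
  m25: -1001,11--1
  m26: 1101- ←essential
  m27: 1-011,11--1,1101-
  m31: -1111,11--1
Essential: -1111, 0-001, 1-011, 1101-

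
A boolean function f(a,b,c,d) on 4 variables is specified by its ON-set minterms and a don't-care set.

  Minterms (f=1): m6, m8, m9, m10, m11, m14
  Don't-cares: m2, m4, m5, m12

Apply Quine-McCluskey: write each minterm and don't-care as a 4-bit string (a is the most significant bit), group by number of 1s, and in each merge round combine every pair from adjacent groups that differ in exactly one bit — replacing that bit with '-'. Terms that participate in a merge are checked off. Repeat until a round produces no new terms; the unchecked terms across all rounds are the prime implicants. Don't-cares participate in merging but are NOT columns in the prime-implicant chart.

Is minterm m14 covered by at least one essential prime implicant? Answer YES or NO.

size-2^0 implicants → 0010(✓)  0100(✓)  0101(✓)  0110(✓)  1000(✓)  1001(✓)  1010(✓)  1011(✓)  1100(✓)  1110(✓)
size-2^1 implicants → -010(✓)  -100(✓)  -110(✓)  0-10(✓)  01-0(✓)  010-  1-00(✓)  1-10(✓)  10-0(✓)  10-1(✓)  100-(✓)  101-(✓)  11-0(✓)
size-2^2 implicants → --10  -1-0  1--0  10--
Unchecked terms (primes): --10, -1-0, 010-, 1--0, 10--
Minterm coverage:
  m6 ⊆ --10,-1-0
  m8 ⊆ 1--0,10--
  m9 ⊆ 10-- [E]
  m10 ⊆ --10,1--0,10--
  m11 ⊆ 10-- [E]
  m14 ⊆ --10,-1-0,1--0
E = {10--}

NO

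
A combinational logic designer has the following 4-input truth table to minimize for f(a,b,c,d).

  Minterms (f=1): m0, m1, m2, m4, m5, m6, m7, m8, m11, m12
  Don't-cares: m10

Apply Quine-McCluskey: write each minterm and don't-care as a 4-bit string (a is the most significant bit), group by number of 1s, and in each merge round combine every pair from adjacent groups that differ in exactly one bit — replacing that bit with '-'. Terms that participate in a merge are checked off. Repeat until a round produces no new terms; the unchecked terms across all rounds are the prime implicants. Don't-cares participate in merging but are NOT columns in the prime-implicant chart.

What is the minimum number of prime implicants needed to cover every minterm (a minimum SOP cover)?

[col 0] 0000*, 0001*, 0010*, 0100*, 0101*, 0110*, 0111*, 1000*, 1010*, 1011*, 1100*
[col 1] -000*, -010*, -100*, 0-00*, 0-01*, 0-10*, 00-0*, 000-*, 01-0*, 01-1*, 010-*, 011-*, 1-00*, 10-0*, 101-
[col 2] --00, -0-0, 0--0, 0-0-, 01--
Prime implicants: --00, -0-0, 0--0, 0-0-, 01--, 101-
PI chart (minterm → PIs covering it):
  0 | --00,-0-0,0--0,0-0-
  1 | 0-0-  (sole → essential)
  2 | -0-0,0--0
  4 | --00,0--0,0-0-,01--
  5 | 0-0-,01--
  6 | 0--0,01--
  7 | 01--  (sole → essential)
  8 | --00,-0-0
  11 | 101-  (sole → essential)
  12 | --00  (sole → essential)
Essential prime implicants: --00, 0-0-, 01--, 101-
Petrick residual → -0-0
Minimum SOP uses 5 PIs: c'd' + b'd' + a'c' + a'b + ab'c

5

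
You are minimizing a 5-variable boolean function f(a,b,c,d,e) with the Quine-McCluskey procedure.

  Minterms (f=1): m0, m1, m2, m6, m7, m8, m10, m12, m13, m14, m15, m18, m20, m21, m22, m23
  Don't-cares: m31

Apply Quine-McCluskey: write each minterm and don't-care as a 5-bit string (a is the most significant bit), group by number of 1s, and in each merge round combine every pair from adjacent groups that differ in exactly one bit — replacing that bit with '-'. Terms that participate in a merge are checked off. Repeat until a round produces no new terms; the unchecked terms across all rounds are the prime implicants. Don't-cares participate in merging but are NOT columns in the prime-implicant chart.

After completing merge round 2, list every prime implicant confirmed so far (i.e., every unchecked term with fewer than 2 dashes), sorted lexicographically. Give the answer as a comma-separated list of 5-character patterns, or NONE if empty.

0000-

[col 0] 00000*, 00001*, 00010*, 00110*, 00111*, 01000*, 01010*, 01100*, 01101*, 01110*, 01111*, 10010*, 10100*, 10101*, 10110*, 10111*, 11111*
[col 1] -0010*, -0110*, -0111*, -1111*, 0-000*, 0-010*, 0-110*, 0-111*, 00-10*, 000-0*, 0000-, 0011-*, 01-00*, 01-10*, 010-0*, 011-0*, 011-1*, 0110-*, 0111-*, 1-111*, 10-10*, 101-0*, 101-1*, 1010-*, 1011-*
[col 2] --111, -0-10, -011-, 0--10, 0-0-0, 0-11-, 01--0, 011--, 101--
Prime implicants: --111, -0-10, -011-, 0--10, 0-0-0, 0-11-, 0000-, 01--0, 011--, 101--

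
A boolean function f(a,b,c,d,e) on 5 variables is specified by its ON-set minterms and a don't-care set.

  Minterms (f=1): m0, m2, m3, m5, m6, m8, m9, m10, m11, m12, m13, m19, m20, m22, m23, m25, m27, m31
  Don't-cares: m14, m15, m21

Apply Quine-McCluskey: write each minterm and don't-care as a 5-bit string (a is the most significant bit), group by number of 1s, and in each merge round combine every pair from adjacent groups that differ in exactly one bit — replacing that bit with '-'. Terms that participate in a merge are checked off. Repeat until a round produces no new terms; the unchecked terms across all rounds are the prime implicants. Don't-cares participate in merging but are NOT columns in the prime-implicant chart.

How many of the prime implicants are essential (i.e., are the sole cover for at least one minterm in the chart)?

4

size-2^0 implicants → 00000(✓)  00010(✓)  00011(✓)  00101(✓)  00110(✓)  01000(✓)  01001(✓)  01010(✓)  01011(✓)  01100(✓)  01101(✓)  01110(✓)  01111(✓)  10011(✓)  10100(✓)  10101(✓)  10110(✓)  10111(✓)  11001(✓)  11011(✓)  11111(✓)
size-2^1 implicants → -0011(✓)  -0101  -0110  -1001(✓)  -1011(✓)  -1111(✓)  0-000(✓)  0-010(✓)  0-011(✓)  0-101  0-110(✓)  00-10(✓)  000-0(✓)  0001-(✓)  01-00(✓)  01-01(✓)  01-10(✓)  01-11(✓)  010-0(✓)  010-1(✓)  0100-(✓)  0101-(✓)  011-0(✓)  011-1(✓)  0110-(✓)  0111-(✓)  1-011(✓)  1-111(✓)  10-11(✓)  101-0(✓)  101-1(✓)  1010-(✓)  1011-(✓)  11-11(✓)  110-1(✓)
size-2^2 implicants → --011  -1-11  -10-1  0--10  0-0-0  0-01-  01--0(✓)  01--1(✓)  01-0-(✓)  01-1-(✓)  010--(✓)  011--(✓)  1--11  101--
size-2^3 implicants → 01---
Unchecked terms (primes): --011, -0101, -0110, -1-11, -10-1, 0--10, 0-0-0, 0-01-, 0-101, 01---, 1--11, 101--
Minterm coverage:
  m0 ⊆ 0-0-0 [E]
  m2 ⊆ 0--10,0-0-0,0-01-
  m3 ⊆ --011,0-01-
  m5 ⊆ -0101,0-101
  m6 ⊆ -0110,0--10
  m8 ⊆ 0-0-0,01---
  m9 ⊆ -10-1,01---
  m10 ⊆ 0--10,0-0-0,0-01-,01---
  m11 ⊆ --011,-1-11,-10-1,0-01-,01---
  m12 ⊆ 01--- [E]
  m13 ⊆ 0-101,01---
  m19 ⊆ --011,1--11
  m20 ⊆ 101-- [E]
  m22 ⊆ -0110,101--
  m23 ⊆ 1--11,101--
  m25 ⊆ -10-1 [E]
  m27 ⊆ --011,-1-11,-10-1,1--11
  m31 ⊆ -1-11,1--11
E = {-10-1, 0-0-0, 01---, 101--}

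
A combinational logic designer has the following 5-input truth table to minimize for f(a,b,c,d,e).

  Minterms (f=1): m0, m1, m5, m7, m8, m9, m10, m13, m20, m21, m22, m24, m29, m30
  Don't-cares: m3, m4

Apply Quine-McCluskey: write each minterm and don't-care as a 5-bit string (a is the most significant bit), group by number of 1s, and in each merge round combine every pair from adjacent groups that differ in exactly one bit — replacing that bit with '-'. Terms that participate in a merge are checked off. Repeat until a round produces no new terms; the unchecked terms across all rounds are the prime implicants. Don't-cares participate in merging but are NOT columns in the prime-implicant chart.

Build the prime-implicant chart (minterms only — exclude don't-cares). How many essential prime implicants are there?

5

Round 0: 00000✓ 00001✓ 00011✓ 00100✓ 00101✓ 00111✓ 01000✓ 01001✓ 01010✓ 01101✓ 10100✓ 10101✓ 10110✓ 11000✓ 11101✓ 11110✓
Round 1: -0100✓ -0101✓ -1000 -1101✓ 0-000✓ 0-001✓ 0-101✓ 00-00✓ 00-01✓ 00-11✓ 000-1✓ 0000-✓ 001-1✓ 0010-✓ 01-01✓ 010-0 0100-✓ 1-101✓ 1-110 101-0 1010-✓
Round 2: --101 -010- 0--01 0-00- 00--1 00-0-
PIs = {--101, -010-, -1000, 0--01, 0-00-, 00--1, 00-0-, 010-0, 1-110, 101-0}
Coverage chart:
  m0: 0-00-,00-0-
  m1: 0--01,0-00-,00--1,00-0-
  m5: --101,-010-,0--01,00--1,00-0-
  m7: 00--1 ←essential
  m8: -1000,0-00-,010-0
  m9: 0--01,0-00-
  m10: 010-0 ←essential
  m13: --101,0--01
  m20: -010-,101-0
  m21: --101,-010-
  m22: 1-110,101-0
  m24: -1000 ←essential
  m29: --101 ←essential
  m30: 1-110 ←essential
Essential: --101, -1000, 00--1, 010-0, 1-110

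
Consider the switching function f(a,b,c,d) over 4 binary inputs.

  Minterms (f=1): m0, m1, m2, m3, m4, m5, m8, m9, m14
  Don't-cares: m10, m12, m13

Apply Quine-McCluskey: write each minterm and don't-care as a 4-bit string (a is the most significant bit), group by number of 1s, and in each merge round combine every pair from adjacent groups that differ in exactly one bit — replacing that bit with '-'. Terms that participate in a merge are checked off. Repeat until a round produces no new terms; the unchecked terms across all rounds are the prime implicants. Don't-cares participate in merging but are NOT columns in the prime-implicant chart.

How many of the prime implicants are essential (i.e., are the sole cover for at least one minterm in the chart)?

Round 0: 0000✓ 0001✓ 0010✓ 0011✓ 0100✓ 0101✓ 1000✓ 1001✓ 1010✓ 1100✓ 1101✓ 1110✓
Round 1: -000✓ -001✓ -010✓ -100✓ -101✓ 0-00✓ 0-01✓ 00-0✓ 00-1✓ 000-✓ 001-✓ 010-✓ 1-00✓ 1-01✓ 1-10✓ 10-0✓ 100-✓ 11-0✓ 110-✓
Round 2: --00✓ --01✓ -0-0 -00-✓ -10-✓ 0-0-✓ 00-- 1--0 1-0-✓
Round 3: --0-
PIs = {--0-, -0-0, 00--, 1--0}
Coverage chart:
  m0: --0-,-0-0,00--
  m1: --0-,00--
  m2: -0-0,00--
  m3: 00-- ←essential
  m4: --0- ←essential
  m5: --0- ←essential
  m8: --0-,-0-0,1--0
  m9: --0- ←essential
  m14: 1--0 ←essential
Essential: --0-, 00--, 1--0

3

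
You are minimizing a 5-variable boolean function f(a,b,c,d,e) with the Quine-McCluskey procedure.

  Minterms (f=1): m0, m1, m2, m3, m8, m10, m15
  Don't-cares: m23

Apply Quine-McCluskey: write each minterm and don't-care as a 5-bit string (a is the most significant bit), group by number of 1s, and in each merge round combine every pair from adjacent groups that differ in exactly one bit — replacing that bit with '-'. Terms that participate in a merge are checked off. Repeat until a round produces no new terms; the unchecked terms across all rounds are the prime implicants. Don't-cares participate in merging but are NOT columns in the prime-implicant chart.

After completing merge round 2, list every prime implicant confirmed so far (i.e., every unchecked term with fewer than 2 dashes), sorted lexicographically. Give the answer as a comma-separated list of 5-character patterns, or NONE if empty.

Round 0: 00000✓ 00001✓ 00010✓ 00011✓ 01000✓ 01010✓ 01111 10111
Round 1: 0-000✓ 0-010✓ 000-0✓ 000-1✓ 0000-✓ 0001-✓ 010-0✓
Round 2: 0-0-0 000--
PIs = {0-0-0, 000--, 01111, 10111}

01111, 10111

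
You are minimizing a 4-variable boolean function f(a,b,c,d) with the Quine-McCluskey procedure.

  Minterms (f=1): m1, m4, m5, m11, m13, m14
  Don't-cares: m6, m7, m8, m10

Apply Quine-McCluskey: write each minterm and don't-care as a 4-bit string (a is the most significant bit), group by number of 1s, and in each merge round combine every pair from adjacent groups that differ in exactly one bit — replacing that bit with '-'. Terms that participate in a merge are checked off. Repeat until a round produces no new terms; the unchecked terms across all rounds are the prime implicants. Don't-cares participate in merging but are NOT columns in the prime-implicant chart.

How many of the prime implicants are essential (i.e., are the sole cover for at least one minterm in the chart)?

4

size-2^0 implicants → 0001(✓)  0100(✓)  0101(✓)  0110(✓)  0111(✓)  1000(✓)  1010(✓)  1011(✓)  1101(✓)  1110(✓)
size-2^1 implicants → -101  -110  0-01  01-0(✓)  01-1(✓)  010-(✓)  011-(✓)  1-10  10-0  101-
size-2^2 implicants → 01--
Unchecked terms (primes): -101, -110, 0-01, 01--, 1-10, 10-0, 101-
Minterm coverage:
  m1 ⊆ 0-01 [E]
  m4 ⊆ 01-- [E]
  m5 ⊆ -101,0-01,01--
  m11 ⊆ 101- [E]
  m13 ⊆ -101 [E]
  m14 ⊆ -110,1-10
E = {-101, 0-01, 01--, 101-}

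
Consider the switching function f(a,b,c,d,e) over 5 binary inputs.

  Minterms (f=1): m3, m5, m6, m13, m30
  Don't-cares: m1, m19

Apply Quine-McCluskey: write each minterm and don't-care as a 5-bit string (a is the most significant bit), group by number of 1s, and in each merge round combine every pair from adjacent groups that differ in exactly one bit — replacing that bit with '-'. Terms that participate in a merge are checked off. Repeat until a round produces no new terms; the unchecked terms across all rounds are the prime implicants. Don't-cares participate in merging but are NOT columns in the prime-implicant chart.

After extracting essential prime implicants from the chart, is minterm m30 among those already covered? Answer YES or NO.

YES

Round 0: 00001✓ 00011✓ 00101✓ 00110 01101✓ 10011✓ 11110
Round 1: -0011 0-101 00-01 000-1
PIs = {-0011, 0-101, 00-01, 000-1, 00110, 11110}
Coverage chart:
  m3: -0011,000-1
  m5: 0-101,00-01
  m6: 00110 ←essential
  m13: 0-101 ←essential
  m30: 11110 ←essential
Essential: 0-101, 00110, 11110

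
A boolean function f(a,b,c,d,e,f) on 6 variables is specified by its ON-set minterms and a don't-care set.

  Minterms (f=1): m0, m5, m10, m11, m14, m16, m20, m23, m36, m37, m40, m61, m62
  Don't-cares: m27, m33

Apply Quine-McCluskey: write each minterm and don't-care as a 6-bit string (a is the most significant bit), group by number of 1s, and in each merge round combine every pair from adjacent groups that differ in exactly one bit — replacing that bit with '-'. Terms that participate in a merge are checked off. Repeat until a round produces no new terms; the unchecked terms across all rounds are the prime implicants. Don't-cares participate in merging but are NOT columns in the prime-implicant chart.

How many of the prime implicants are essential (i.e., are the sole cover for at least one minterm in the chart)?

9

[col 0] 000000*, 000101*, 001010*, 001011*, 001110*, 010000*, 010100*, 010111, 011011*, 100001*, 100100*, 100101*, 101000, 111101, 111110
[col 1] -00101, 0-0000, 0-1011, 001-10, 00101-, 010-00, 100-01, 10010-
Prime implicants: -00101, 0-0000, 0-1011, 001-10, 00101-, 010-00, 010111, 100-01, 10010-, 101000, 111101, 111110
PI chart (minterm → PIs covering it):
  0 | 0-0000  (sole → essential)
  5 | -00101  (sole → essential)
  10 | 001-10,00101-
  11 | 0-1011,00101-
  14 | 001-10  (sole → essential)
  16 | 0-0000,010-00
  20 | 010-00  (sole → essential)
  23 | 010111  (sole → essential)
  36 | 10010-  (sole → essential)
  37 | -00101,100-01,10010-
  40 | 101000  (sole → essential)
  61 | 111101  (sole → essential)
  62 | 111110  (sole → essential)
Essential prime implicants: -00101, 0-0000, 001-10, 010-00, 010111, 10010-, 101000, 111101, 111110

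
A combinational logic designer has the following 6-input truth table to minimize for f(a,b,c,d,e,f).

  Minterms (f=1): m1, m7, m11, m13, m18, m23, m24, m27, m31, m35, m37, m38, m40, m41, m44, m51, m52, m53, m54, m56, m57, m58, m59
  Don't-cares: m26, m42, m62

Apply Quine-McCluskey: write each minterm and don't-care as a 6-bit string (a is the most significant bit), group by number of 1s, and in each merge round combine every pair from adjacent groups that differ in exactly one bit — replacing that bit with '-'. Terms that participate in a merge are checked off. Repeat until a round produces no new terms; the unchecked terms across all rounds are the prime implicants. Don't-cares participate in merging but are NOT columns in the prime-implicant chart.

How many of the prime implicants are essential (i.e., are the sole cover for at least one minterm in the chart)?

[col 0] 000001, 000111*, 001011*, 001101, 010010*, 010111*, 011000*, 011010*, 011011*, 011111*, 100011*, 100101*, 100110*, 101000*, 101001*, 101010*, 101100*, 110011*, 110100*, 110101*, 110110*, 111000*, 111001*, 111010*, 111011*, 111110*
[col 1] -11000*, -11010*, -11011*, 0-0111, 0-1011, 01-010, 01-111, 011-11, 0110-0*, 01101-*, 1-0011, 1-0101, 1-0110, 1-1000*, 1-1001*, 1-1010*, 101-00, 1010-0*, 10100-*, 11-011, 11-110, 1101-0, 11010-, 111-10, 1110-0*, 1110-1*, 11100-*, 11101-*
[col 2] -110-0, -1101-, 1-10-0, 1-100-, 1110--
Prime implicants: -110-0, -1101-, 0-0111, 0-1011, 000001, 001101, 01-010, 01-111, 011-11, 1-0011, 1-0101, 1-0110, 1-10-0, 1-100-, 101-00, 11-011, 11-110, 1101-0, 11010-, 111-10, 1110--
PI chart (minterm → PIs covering it):
  1 | 000001  (sole → essential)
  7 | 0-0111  (sole → essential)
  11 | 0-1011  (sole → essential)
  13 | 001101  (sole → essential)
  18 | 01-010  (sole → essential)
  23 | 0-0111,01-111
  24 | -110-0  (sole → essential)
  27 | -1101-,0-1011,011-11
  31 | 01-111,011-11
  35 | 1-0011  (sole → essential)
  37 | 1-0101  (sole → essential)
  38 | 1-0110  (sole → essential)
  40 | 1-10-0,1-100-,101-00
  41 | 1-100-  (sole → essential)
  44 | 101-00  (sole → essential)
  51 | 1-0011,11-011
  52 | 1101-0,11010-
  53 | 1-0101,11010-
  54 | 1-0110,11-110,1101-0
  56 | -110-0,1-10-0,1-100-,1110--
  57 | 1-100-,1110--
  58 | -110-0,-1101-,1-10-0,111-10,1110--
  59 | -1101-,11-011,1110--
Essential prime implicants: -110-0, 0-0111, 0-1011, 000001, 001101, 01-010, 1-0011, 1-0101, 1-0110, 1-100-, 101-00

11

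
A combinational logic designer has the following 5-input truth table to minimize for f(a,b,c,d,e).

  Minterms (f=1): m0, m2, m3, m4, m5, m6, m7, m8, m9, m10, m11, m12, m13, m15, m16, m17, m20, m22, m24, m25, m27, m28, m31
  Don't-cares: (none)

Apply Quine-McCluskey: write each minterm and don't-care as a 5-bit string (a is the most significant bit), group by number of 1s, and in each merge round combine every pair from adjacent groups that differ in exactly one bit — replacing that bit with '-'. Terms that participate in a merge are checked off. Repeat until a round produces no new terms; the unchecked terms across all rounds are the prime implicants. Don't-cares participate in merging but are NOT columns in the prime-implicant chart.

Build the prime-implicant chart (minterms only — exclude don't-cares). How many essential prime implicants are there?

4

Round 0: 00000✓ 00010✓ 00011✓ 00100✓ 00101✓ 00110✓ 00111✓ 01000✓ 01001✓ 01010✓ 01011✓ 01100✓ 01101✓ 01111✓ 10000✓ 10001✓ 10100✓ 10110✓ 11000✓ 11001✓ 11011✓ 11100✓ 11111✓
Round 1: -0000✓ -0100✓ -0110✓ -1000✓ -1001✓ -1011✓ -1100✓ -1111✓ 0-000✓ 0-010✓ 0-011✓ 0-100✓ 0-101✓ 0-111✓ 00-00✓ 00-10✓ 00-11✓ 000-0✓ 0001-✓ 001-0✓ 001-1✓ 0010-✓ 0011-✓ 01-00✓ 01-01✓ 01-11✓ 010-0✓ 010-1✓ 0100-✓ 0101-✓ 011-1✓ 0110-✓ 1-000✓ 1-001✓ 1-100✓ 10-00✓ 1000-✓ 101-0✓ 11-00✓ 11-11✓ 110-1✓ 1100-✓
Round 2: --000✓ --100✓ -0-00✓ -01-0 -1-00✓ -1-11 -10-1 -100- 0--00✓ 0--11 0-0-0 0-01- 0-1-1 0-10- 00--0 00-1- 001-- 01--1 01-0- 010-- 1--00✓ 1-00-
Round 3: ---00
PIs = {---00, -01-0, -1-11, -10-1, -100-, 0--11, 0-0-0, 0-01-, 0-1-1, 0-10-, 00--0, 00-1-, 001--, 01--1, 01-0-, 010--, 1-00-}
Coverage chart:
  m0: ---00,0-0-0,00--0
  m2: 0-0-0,0-01-,00--0,00-1-
  m3: 0--11,0-01-,00-1-
  m4: ---00,-01-0,0-10-,00--0,001--
  m5: 0-1-1,0-10-,001--
  m6: -01-0,00--0,00-1-,001--
  m7: 0--11,0-1-1,00-1-,001--
  m8: ---00,-100-,0-0-0,01-0-,010--
  m9: -10-1,-100-,01--1,01-0-,010--
  m10: 0-0-0,0-01-,010--
  m11: -1-11,-10-1,0--11,0-01-,01--1,010--
  m12: ---00,0-10-,01-0-
  m13: 0-1-1,0-10-,01--1,01-0-
  m15: -1-11,0--11,0-1-1,01--1
  m16: ---00,1-00-
  m17: 1-00- ←essential
  m20: ---00,-01-0
  m22: -01-0 ←essential
  m24: ---00,-100-,1-00-
  m25: -10-1,-100-,1-00-
  m27: -1-11,-10-1
  m28: ---00 ←essential
  m31: -1-11 ←essential
Essential: ---00, -01-0, -1-11, 1-00-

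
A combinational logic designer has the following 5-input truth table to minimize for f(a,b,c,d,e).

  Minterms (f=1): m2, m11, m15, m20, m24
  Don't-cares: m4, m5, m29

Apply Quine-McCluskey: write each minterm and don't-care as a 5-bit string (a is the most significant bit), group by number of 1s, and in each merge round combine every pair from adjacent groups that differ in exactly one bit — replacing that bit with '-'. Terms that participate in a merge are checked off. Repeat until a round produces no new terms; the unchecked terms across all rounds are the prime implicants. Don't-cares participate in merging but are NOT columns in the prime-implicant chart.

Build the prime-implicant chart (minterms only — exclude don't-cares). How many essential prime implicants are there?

[col 0] 00010, 00100*, 00101*, 01011*, 01111*, 10100*, 11000, 11101
[col 1] -0100, 0010-, 01-11
Prime implicants: -0100, 00010, 0010-, 01-11, 11000, 11101
PI chart (minterm → PIs covering it):
  2 | 00010  (sole → essential)
  11 | 01-11  (sole → essential)
  15 | 01-11  (sole → essential)
  20 | -0100  (sole → essential)
  24 | 11000  (sole → essential)
Essential prime implicants: -0100, 00010, 01-11, 11000

4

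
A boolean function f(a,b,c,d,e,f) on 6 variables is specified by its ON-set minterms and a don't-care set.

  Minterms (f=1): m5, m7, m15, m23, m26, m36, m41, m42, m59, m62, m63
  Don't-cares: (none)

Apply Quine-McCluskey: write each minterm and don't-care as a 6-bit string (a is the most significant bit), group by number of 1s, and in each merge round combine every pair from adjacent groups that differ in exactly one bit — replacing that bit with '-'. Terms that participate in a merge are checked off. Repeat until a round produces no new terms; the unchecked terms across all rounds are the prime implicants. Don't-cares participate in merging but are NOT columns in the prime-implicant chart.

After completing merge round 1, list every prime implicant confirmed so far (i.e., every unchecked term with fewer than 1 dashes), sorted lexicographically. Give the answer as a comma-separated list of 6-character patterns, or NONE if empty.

[col 0] 000101*, 000111*, 001111*, 010111*, 011010, 100100, 101001, 101010, 111011*, 111110*, 111111*
[col 1] 0-0111, 00-111, 0001-1, 111-11, 11111-
Prime implicants: 0-0111, 00-111, 0001-1, 011010, 100100, 101001, 101010, 111-11, 11111-

011010, 100100, 101001, 101010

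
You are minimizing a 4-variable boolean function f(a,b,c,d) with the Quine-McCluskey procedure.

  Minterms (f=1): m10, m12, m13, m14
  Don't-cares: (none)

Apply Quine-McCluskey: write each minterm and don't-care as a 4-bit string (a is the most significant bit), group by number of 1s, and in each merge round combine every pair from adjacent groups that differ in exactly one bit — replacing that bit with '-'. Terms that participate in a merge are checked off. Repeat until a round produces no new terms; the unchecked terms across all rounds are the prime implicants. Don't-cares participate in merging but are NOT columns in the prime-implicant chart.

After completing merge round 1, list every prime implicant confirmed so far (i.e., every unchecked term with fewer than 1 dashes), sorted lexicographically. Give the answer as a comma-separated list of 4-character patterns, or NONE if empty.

NONE

size-2^0 implicants → 1010(✓)  1100(✓)  1101(✓)  1110(✓)
size-2^1 implicants → 1-10  11-0  110-
Unchecked terms (primes): 1-10, 11-0, 110-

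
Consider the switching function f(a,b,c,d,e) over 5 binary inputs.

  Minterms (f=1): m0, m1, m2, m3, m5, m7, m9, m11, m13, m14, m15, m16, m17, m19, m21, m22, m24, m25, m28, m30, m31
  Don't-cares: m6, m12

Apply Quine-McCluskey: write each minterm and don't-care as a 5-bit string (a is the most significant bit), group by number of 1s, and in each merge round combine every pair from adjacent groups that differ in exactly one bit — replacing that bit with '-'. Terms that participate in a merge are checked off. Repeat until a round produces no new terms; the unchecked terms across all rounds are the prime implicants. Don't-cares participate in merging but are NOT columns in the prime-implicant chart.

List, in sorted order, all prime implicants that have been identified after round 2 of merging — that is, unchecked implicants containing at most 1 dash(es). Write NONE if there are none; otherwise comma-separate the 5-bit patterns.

11-00

Round 0: 00000✓ 00001✓ 00010✓ 00011✓ 00101✓ 00110✓ 00111✓ 01001✓ 01011✓ 01100✓ 01101✓ 01110✓ 01111✓ 10000✓ 10001✓ 10011✓ 10101✓ 10110✓ 11000✓ 11001✓ 11100✓ 11110✓ 11111✓
Round 1: -0000✓ -0001✓ -0011✓ -0101✓ -0110✓ -1001✓ -1100✓ -1110✓ -1111✓ 0-001✓ 0-011✓ 0-101✓ 0-110✓ 0-111✓ 00-01✓ 00-10✓ 00-11✓ 000-0✓ 000-1✓ 0000-✓ 0001-✓ 001-1✓ 0011-✓ 01-01✓ 01-11✓ 010-1✓ 011-0✓ 011-1✓ 0110-✓ 0111-✓ 1-000✓ 1-001✓ 1-110✓ 10-01✓ 100-1✓ 1000-✓ 11-00 1100-✓ 111-0✓ 1111-✓
Round 2: --001 --110 -0-01 -00-1 -000- -11-0 -111- 0--01✓ 0--11✓ 0-0-1✓ 0-1-1✓ 0-11- 00--1✓ 00-1- 000-- 01--1✓ 011-- 1-00-
Round 3: 0---1
PIs = {--001, --110, -0-01, -00-1, -000-, -11-0, -111-, 0---1, 0-11-, 00-1-, 000--, 011--, 1-00-, 11-00}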